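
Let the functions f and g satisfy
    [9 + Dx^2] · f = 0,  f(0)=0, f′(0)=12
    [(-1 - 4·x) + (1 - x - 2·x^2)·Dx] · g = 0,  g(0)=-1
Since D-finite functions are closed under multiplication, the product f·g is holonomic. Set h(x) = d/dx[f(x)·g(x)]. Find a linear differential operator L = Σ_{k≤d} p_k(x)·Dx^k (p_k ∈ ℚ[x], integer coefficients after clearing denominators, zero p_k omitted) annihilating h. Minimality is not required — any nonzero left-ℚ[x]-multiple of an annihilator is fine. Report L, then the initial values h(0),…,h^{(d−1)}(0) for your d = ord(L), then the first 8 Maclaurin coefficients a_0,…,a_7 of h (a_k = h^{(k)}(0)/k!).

f: a_k = 0, 12, 0, -18, 0, 81/10, 0, -243/140, …
g: a_k = -1, -1, -3, -5, -11, -21, -43, -85, …
h₀=f·g: eliminate ⇒ L₀, order ≤ 2·1.
h=h₀': d/dx-closure on L₀ ⇒ L.
L = (-33 - 162·x - 243·x^2 + 324·x^3 + 324·x^4) + (-6 - 6·x + 108·x^2 + 144·x^3)·Dx + (5 - 14·x - 19·x^2 + 36·x^3 + 36·x^4)·Dx^2  (order 2).
h: a_k = -12, -24, -54, -168, -861/2, -5103/5, -47679/20, -190614/35, …
ICs: h(0) = -12, h′(0) = -24.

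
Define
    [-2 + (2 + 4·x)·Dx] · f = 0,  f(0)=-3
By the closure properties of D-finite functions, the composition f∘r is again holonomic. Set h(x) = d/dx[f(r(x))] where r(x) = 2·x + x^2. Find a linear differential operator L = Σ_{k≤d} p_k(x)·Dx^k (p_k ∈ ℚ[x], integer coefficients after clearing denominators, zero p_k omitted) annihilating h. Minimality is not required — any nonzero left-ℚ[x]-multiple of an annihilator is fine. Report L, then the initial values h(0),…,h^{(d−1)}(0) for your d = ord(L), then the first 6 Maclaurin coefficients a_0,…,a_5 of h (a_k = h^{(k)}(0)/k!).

f: a_k = -3, -3, 3/2, -3/2, 15/8, -21/8, …
h₀=f(r): pull back L_f along r ⇒ L₀.
Derive L from L₀ (diff closure).
L = -1 + (-1 - 5·x - 6·x^2 - 2·x^3)·Dx  (order 1).
h: a_k = -6, 6, -18, 54, -165, 513, …
ICs: h(0) = -6.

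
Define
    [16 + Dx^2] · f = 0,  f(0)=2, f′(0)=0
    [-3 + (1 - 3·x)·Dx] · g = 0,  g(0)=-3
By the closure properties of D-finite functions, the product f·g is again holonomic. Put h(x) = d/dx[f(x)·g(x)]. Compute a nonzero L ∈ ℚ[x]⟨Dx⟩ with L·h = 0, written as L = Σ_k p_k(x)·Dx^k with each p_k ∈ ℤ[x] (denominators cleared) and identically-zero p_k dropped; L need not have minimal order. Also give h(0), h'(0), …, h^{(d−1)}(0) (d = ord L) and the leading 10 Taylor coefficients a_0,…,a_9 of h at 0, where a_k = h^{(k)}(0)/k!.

f: a_k = 2, 0, -16, 0, 64/3, 0, -512/45, 0, 1024/315, 0, …
g: a_k = -3, -9, -27, -81, -243, -729, -2187, -6561, -19683, -59049, …
L₀ := L_f ⊗_s L_g (sym. prod.), ord ≤ 2.
h₀' ⇒ L via d/dx closure of L₀.
L = (-2 - 96·x + 144·x^2) + (-6 + 18·x)·Dx + (1 - 6·x + 9·x^2)·Dx^2  (order 2).
h: a_k = -18, -12, -54, -472, -1770, -30836/5, -107926/5, -7778864/105, -8751222/35, -787593596/945, …
ICs: h(0) = -18, h′(0) = -12.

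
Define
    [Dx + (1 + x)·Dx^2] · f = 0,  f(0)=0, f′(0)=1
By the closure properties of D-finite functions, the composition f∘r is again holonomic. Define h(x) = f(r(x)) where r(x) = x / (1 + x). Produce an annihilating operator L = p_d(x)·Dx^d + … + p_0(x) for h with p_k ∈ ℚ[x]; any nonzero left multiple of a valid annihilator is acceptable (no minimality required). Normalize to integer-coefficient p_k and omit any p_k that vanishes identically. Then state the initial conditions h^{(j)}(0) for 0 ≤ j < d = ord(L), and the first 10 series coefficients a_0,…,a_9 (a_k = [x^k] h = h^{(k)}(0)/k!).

f: a_k = 0, 1, -1/2, 1/3, -1/4, 1/5, -1/6, 1/7, -1/8, 1/9, …
Substitute x→r, Dx→(1/r')Dx; clear ⇒ L₀.
L = (3 + 4·x)·Dx + (1 + 3·x + 2·x^2)·Dx^2  (order 2).
h: a_k = 0, 1, -3/2, 7/3, -15/4, 31/5, -21/2, 127/7, -255/8, 511/9, …
ICs: h(0) = 0, h′(0) = 1.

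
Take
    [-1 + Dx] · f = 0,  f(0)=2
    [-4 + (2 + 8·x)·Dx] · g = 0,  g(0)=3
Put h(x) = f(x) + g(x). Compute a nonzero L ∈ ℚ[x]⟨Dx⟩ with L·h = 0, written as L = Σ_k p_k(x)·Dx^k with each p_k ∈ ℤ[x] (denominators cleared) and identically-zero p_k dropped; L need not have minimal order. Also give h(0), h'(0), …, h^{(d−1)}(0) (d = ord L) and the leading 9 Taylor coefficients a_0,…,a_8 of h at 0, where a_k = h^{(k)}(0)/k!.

L = (6 + 8·x) + (-5 - 8·x - 16·x^2)·Dx + (-1 + 16·x^2)·Dx^2  (order 2).
h: a_k = 5, 8, -5, 37/3, -359/12, 5041/60, -90719/360, 1995841/2520, -51891839/20160, …
ICs: h(0) = 5, h′(0) = 8.

f: a_k = 2, 2, 1, 1/3, 1/12, 1/60, 1/360, 1/2520, 1/20160, …
g: a_k = 3, 6, -6, 12, -30, 84, -252, 792, -2574, …
Weyl lclm of L_f,L_g ⇒ L₀ (ord ≤ 2).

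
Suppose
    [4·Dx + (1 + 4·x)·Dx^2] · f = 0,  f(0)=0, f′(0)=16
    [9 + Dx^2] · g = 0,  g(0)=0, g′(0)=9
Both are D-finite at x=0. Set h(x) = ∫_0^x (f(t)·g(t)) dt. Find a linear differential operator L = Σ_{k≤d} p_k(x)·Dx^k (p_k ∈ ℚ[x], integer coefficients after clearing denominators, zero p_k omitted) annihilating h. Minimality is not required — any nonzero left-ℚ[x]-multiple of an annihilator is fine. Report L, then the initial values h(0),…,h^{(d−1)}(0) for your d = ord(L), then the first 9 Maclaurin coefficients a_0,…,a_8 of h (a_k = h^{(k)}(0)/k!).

f: a_k = 0, 16, -32, 256/3, -256, 4096/5, -8192/3, 65536/7, -32768, …
g: a_k = 0, 9, 0, -27/2, 0, 243/40, 0, -729/560, 0, …
Sym-product of L_f,L_g gives L₀ (≤ ord 4).
Integrate: L := L₀·Dx.
L = (-2043 - 1296·x + 44064·x^2 + 186624·x^3 + 186624·x^4)·Dx + (72 + 5472·x + 31104·x^2 + 41472·x^3)·Dx^2 + (-182 + 864·x + 12096·x^2 + 41472·x^3 + 41472·x^4)·Dx^3 + (8 + 608·x + 3456·x^2 + 4608·x^3)·Dx^4 + (5 + 112·x + 800·x^2 + 2304·x^3 + 2304·x^4)·Dx^5  (order 5).
h: a_k = 0, 0, 0, 48, -72, 552/5, -312, 6318/7, -26643/10, …
ICs: h(0) = 0, h′(0) = 0, h′′(0) = 0, h′′′(0) = 288, h′′′′(0) = -1728.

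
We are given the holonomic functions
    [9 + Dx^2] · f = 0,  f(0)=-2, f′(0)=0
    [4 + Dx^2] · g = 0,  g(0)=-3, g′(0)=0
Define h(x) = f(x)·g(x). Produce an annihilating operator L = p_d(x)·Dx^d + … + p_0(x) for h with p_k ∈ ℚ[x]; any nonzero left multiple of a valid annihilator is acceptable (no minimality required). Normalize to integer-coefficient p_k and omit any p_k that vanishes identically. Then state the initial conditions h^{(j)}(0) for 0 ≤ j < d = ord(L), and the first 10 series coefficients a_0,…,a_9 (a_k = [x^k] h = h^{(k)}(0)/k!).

f: a_k = -2, 0, 9, 0, -27/4, 0, 81/40, 0, -729/2240, 0, …
g: a_k = -3, 0, 6, 0, -2, 0, 4/15, 0, -2/105, 0, …
h₀=f·g: eliminate ⇒ L₀, order ≤ 2·2.
L = 25 + 26·Dx^2 + Dx^4  (order 4).
h: a_k = 6, 0, -39, 0, 313/4, 0, -7813/120, 0, 195313/6720, 0, …
ICs: h(0) = 6, h′(0) = 0, h′′(0) = -78, h′′′(0) = 0.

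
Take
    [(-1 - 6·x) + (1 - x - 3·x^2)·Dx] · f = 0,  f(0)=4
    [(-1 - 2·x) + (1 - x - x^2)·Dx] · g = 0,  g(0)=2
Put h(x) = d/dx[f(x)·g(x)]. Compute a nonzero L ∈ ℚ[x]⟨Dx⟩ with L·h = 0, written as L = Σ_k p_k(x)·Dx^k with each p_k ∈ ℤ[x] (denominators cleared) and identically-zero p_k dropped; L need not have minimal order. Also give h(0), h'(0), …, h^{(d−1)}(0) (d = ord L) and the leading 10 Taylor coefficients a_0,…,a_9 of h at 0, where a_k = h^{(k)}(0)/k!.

f: a_k = 4, 4, 16, 28, 76, 160, 388, 868, 2032, 4636, …
g: a_k = 2, 2, 4, 6, 10, 16, 26, 42, 68, 110, …
Sym-product of L_f,L_g gives L₀ (≤ ord 1).
Differentiate: ansatz ord ≤ ord L₀ ⇒ L.
L = (7 + 6·x - 15·x^2 - 108·x^3 + 15·x^4 + 180·x^5 + 90·x^6) + (-1 - x + 15·x^2 - x^3 - 45·x^4 - 3·x^5 + 42·x^6 + 18·x^7)·Dx  (order 1).
h: a_k = 16, 112, 384, 1344, 3920, 11376, 30912, 83008, 216576, 559040, …
ICs: h(0) = 16.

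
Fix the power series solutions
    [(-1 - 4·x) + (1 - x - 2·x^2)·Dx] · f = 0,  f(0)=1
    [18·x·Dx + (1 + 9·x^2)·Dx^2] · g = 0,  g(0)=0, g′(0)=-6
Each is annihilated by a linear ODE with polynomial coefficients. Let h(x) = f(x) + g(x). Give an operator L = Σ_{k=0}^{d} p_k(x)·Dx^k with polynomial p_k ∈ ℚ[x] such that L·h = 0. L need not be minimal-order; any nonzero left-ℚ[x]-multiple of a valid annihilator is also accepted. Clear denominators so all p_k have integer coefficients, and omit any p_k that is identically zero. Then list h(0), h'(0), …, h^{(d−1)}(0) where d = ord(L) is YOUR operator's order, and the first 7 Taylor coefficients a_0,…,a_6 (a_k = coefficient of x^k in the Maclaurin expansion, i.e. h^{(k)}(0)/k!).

f: a_k = 1, 1, 3, 5, 11, 21, 43, …
g: a_k = 0, -6, 0, 18, 0, -486/5, 0, …
Weyl lclm of L_f,L_g ⇒ L₀ (ord ≤ 3).
L = (-18 + 72·x + 918·x^2 + 1872·x^3 + 4608·x^4 + 1296·x^6)·Dx + (8 + 30·x + 278·x^3 + 1788·x^4 + 3216·x^5 + 324·x^6 + 1296·x^7)·Dx^2 + (-1 - 4·x - 24·x^2 - 4·x^3 - 103·x^4 + 300·x^5 + 312·x^6 + 108·x^7 + 216·x^8)·Dx^3  (order 3).
h: a_k = 1, -5, 3, 23, 11, -381/5, 43, …
ICs: h(0) = 1, h′(0) = -5, h′′(0) = 6.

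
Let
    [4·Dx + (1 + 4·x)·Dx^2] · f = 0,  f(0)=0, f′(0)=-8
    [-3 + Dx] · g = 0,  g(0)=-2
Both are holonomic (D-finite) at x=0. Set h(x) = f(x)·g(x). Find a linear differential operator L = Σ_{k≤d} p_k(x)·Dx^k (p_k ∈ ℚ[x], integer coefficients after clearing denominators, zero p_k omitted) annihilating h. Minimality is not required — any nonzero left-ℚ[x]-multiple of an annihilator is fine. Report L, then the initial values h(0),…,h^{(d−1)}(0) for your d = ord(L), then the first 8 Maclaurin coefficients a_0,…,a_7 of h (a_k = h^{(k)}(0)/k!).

L = (-3 + 36·x) + (-2 - 24·x)·Dx + (1 + 4·x)·Dx^2  (order 2).
h: a_k = 0, 16, 16, 184/3, -72, 1726/5, -3350/3, 138043/35, …
ICs: h(0) = 0, h′(0) = 16.

f: a_k = 0, -8, 16, -128/3, 128, -2048/5, 4096/3, -32768/7, …
g: a_k = -2, -6, -9, -9, -27/4, -81/20, -81/40, -243/280, …
h₀=f·g: eliminate ⇒ L₀, order ≤ 2·1.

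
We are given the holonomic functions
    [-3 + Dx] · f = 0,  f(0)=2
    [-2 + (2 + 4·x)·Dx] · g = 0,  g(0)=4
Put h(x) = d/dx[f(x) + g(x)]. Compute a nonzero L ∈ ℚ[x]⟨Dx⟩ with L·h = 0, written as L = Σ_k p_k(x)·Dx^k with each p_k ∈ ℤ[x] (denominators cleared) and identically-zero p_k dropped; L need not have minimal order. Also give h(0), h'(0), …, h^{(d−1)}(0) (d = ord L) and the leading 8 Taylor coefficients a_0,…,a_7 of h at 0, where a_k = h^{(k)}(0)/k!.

L = (-9 - 9·x) + (-3 - 18·x - 18·x^2)·Dx + (2 + 7·x + 6·x^2)·Dx^2  (order 2).
h: a_k = 10, 14, 33, 17, 151/4, -387/20, 2553/40, -29301/280, …
ICs: h(0) = 10, h′(0) = 14.

f: a_k = 2, 6, 9, 9, 27/4, 81/20, 81/40, 243/280, …
g: a_k = 4, 4, -2, 2, -5/2, 7/2, -21/4, 33/4, …
Weyl lclm of L_f,L_g ⇒ L₀ (ord ≤ 2).
h=h₀': d/dx-closure on L₀ ⇒ L.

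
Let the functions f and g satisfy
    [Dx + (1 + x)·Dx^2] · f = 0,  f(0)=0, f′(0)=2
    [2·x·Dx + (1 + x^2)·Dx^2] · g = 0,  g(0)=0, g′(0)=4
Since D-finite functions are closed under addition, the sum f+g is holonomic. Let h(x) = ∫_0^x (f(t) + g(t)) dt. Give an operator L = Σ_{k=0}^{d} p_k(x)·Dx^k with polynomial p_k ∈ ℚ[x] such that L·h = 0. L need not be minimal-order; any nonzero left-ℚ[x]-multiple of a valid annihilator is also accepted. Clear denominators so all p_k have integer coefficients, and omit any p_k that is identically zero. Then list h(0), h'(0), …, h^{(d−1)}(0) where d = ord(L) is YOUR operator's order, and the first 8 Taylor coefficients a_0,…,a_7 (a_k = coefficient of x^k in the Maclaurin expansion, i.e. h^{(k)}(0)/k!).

L = (-2 - 6·x + 6·x^2 + 2·x^3)·Dx^2 + (-4 - 4·x + 12·x^3 + 4·x^4)·Dx^3 + (-1 + x + 2·x^2 + 2·x^3 + 3·x^4 + x^5)·Dx^4  (order 4).
h: a_k = 0, 0, 3, -1/3, -1/6, -1/10, 1/5, -1/21, …
ICs: h(0) = 0, h′(0) = 0, h′′(0) = 6, h′′′(0) = -2.

f: a_k = 0, 2, -1, 2/3, -1/2, 2/5, -1/3, 2/7, …
g: a_k = 0, 4, 0, -4/3, 0, 4/5, 0, -4/7, …
Sum ⇒ L₀ = lclm(L_f,L_g) in ℚ(x)⟨Dx⟩.
∫: right-multiply L₀ by Dx.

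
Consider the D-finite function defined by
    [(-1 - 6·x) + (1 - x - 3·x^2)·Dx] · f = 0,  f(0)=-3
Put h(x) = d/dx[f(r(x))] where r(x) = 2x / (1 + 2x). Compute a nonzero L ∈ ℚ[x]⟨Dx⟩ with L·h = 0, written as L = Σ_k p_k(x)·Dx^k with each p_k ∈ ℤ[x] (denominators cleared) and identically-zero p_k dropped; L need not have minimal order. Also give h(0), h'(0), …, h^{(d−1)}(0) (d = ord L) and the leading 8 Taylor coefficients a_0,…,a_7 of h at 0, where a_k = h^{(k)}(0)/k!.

f: a_k = -3, -3, -12, -21, -57, -120, -291, -651, …
L₀ from L_f via x↦r, Dx↦r'^{-1}Dx.
h₀' ⇒ L via d/dx closure of L₀.
L = (12 + 72·x + 576·x^2 + 672·x^3) + (-1 - 18·x - 48·x^2 + 136·x^3 + 336·x^4)·Dx  (order 1).
h: a_k = -6, -72, 0, -1728, 4320, -41472, 169344, -1050624, …
ICs: h(0) = -6.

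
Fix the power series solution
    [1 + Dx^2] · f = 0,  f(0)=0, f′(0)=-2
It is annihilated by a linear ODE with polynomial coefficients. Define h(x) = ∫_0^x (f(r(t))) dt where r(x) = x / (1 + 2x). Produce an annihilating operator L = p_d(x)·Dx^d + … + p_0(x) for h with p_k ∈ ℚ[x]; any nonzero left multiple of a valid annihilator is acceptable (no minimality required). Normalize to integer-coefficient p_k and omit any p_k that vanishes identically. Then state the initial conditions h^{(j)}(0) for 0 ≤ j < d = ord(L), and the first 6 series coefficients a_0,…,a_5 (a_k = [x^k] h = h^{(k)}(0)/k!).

L = Dx + (4 + 24·x + 48·x^2 + 32·x^3)·Dx^2 + (1 + 8·x + 24·x^2 + 32·x^3 + 16·x^4)·Dx^3  (order 3).
h: a_k = 0, 0, -1, 4/3, -23/12, 14/5, …
ICs: h(0) = 0, h′(0) = 0, h′′(0) = -2.

f: a_k = 0, -2, 0, 1/3, 0, -1/60, …
h₀=f(r): pull back L_f along r ⇒ L₀.
∫: right-multiply L₀ by Dx.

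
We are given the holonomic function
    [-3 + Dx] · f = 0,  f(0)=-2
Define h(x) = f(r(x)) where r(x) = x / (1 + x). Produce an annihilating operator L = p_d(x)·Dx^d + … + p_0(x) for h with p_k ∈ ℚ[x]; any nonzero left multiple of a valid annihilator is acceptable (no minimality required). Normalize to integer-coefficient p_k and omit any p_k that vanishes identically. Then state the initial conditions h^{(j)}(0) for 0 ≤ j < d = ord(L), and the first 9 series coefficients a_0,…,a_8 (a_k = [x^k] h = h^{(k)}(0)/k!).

L = -3 + (1 + 2·x + x^2)·Dx  (order 1).
h: a_k = -2, -6, -3, 3, -3/4, -21/20, 69/40, -411/280, 1623/2240, …
ICs: h(0) = -2.

f: a_k = -2, -6, -9, -9, -27/4, -81/20, -81/40, -243/280, -729/2240, …
Substitute x→r, Dx→(1/r')Dx; clear ⇒ L₀.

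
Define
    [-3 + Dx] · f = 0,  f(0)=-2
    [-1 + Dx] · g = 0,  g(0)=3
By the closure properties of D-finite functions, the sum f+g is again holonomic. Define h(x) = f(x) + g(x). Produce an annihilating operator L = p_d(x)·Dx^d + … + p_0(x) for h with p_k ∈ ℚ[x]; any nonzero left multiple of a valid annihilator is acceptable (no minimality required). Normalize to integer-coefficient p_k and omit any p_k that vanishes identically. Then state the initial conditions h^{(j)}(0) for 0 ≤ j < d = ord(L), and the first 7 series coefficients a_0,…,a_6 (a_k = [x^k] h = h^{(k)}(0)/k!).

f: a_k = -2, -6, -9, -9, -27/4, -81/20, -81/40, …
g: a_k = 3, 3, 3/2, 1/2, 1/8, 1/40, 1/240, …
Sum ⇒ L₀ = lclm(L_f,L_g) in ℚ(x)⟨Dx⟩.
L = 3 - 4·Dx + Dx^2  (order 2).
h: a_k = 1, -3, -15/2, -17/2, -53/8, -161/40, -97/48, …
ICs: h(0) = 1, h′(0) = -3.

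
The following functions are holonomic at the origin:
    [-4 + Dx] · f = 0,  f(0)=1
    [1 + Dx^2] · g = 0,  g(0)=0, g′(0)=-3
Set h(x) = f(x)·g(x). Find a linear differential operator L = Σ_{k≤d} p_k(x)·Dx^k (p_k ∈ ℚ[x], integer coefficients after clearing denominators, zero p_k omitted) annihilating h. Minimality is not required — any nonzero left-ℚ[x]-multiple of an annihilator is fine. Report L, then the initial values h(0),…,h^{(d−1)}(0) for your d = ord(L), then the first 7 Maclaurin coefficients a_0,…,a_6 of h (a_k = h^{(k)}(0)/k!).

L = 17 - 8·Dx + Dx^2  (order 2).
h: a_k = 0, -3, -12, -47/2, -30, -1121/40, -611/30, …
ICs: h(0) = 0, h′(0) = -3.

f: a_k = 1, 4, 8, 32/3, 32/3, 128/15, 256/45, …
g: a_k = 0, -3, 0, 1/2, 0, -1/40, 0, …
Product ⇒ symmetric product L₀, ord ≤ 2.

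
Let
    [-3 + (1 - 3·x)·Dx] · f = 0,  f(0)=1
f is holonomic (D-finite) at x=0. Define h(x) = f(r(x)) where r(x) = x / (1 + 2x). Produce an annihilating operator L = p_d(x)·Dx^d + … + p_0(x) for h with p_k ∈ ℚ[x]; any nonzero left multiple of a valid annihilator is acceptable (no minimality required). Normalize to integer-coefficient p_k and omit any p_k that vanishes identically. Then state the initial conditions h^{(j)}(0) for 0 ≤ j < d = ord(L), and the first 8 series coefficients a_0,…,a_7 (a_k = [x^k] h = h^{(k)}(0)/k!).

L = 3 + (-1 - x + 2·x^2)·Dx  (order 1).
h: a_k = 1, 3, 3, 3, 3, 3, 3, 3, …
ICs: h(0) = 1.

f: a_k = 1, 3, 9, 27, 81, 243, 729, 2187, …
f∘r: x↦r, Dx↦Dx/r' in L_f ⇒ L₀.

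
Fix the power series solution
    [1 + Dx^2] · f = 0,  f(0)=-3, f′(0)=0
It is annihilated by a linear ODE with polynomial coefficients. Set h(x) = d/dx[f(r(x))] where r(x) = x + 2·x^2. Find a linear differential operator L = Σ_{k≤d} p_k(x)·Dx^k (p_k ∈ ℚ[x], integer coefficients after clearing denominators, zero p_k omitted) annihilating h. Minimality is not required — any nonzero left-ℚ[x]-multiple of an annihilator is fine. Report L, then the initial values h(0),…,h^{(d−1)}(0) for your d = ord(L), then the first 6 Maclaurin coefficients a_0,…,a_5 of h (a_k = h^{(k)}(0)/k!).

f: a_k = -3, 0, 3/2, 0, -1/8, 0, …
L₀ from L_f via x↦r, Dx↦r'^{-1}Dx.
h=h₀': d/dx-closure on L₀ ⇒ L.
L = (49 + 16·x + 96·x^2 + 256·x^3 + 256·x^4) + (-12 - 48·x)·Dx + (1 + 8·x + 16·x^2)·Dx^2  (order 2).
h: a_k = 0, 3, 18, 47/2, -5, -719/40, …
ICs: h(0) = 0, h′(0) = 3.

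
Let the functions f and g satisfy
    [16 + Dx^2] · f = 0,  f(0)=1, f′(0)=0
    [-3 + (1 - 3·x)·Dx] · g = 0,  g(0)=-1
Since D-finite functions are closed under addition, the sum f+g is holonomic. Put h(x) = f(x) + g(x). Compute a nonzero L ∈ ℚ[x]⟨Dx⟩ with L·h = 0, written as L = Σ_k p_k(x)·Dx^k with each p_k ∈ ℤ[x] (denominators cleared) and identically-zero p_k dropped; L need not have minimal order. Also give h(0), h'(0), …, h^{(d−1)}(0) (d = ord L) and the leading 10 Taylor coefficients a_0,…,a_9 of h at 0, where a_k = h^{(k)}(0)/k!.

L = (-1680 + 2304·x - 3456·x^2) + (272 - 1584·x + 3456·x^2 - 3456·x^3)·Dx + (-105 + 144·x - 216·x^2)·Dx^2 + (17 - 99·x + 216·x^2 - 216·x^3)·Dx^3  (order 3).
h: a_k = 0, -3, -17, -27, -211/3, -243, -33061/45, -2187, -2066203/315, -19683, …
ICs: h(0) = 0, h′(0) = -3, h′′(0) = -34.

f: a_k = 1, 0, -8, 0, 32/3, 0, -256/45, 0, 512/315, 0, …
g: a_k = -1, -3, -9, -27, -81, -243, -729, -2187, -6561, -19683, …
f+g: L₀ = lclm(L_f,L_g), ord ≤ 2+1.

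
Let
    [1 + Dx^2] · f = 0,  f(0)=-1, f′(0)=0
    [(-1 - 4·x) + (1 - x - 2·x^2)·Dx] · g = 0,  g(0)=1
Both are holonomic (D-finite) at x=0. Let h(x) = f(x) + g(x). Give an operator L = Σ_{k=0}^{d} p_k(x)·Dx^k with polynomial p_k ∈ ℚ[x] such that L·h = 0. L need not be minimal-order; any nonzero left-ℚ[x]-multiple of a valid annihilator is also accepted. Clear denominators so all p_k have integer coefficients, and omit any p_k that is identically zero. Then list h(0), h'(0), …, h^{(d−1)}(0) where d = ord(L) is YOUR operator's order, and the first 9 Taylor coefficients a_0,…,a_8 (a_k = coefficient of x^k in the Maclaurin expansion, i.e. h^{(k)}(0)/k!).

L = (-31 - 146·x - 133·x^2 - 184·x^3 - 20·x^4 - 16·x^5) + (7 + 3·x - 3·x^2 - 37·x^3 - 42·x^4 - 12·x^5 - 8·x^6)·Dx + (-31 - 146·x - 133·x^2 - 184·x^3 - 20·x^4 - 16·x^5)·Dx^2 + (7 + 3·x - 3·x^2 - 37·x^3 - 42·x^4 - 12·x^5 - 8·x^6)·Dx^3  (order 3).
h: a_k = 0, 1, 7/2, 5, 263/24, 21, 30961/720, 85, 6894719/40320, …
ICs: h(0) = 0, h′(0) = 1, h′′(0) = 7.

f: a_k = -1, 0, 1/2, 0, -1/24, 0, 1/720, 0, -1/40320, …
g: a_k = 1, 1, 3, 5, 11, 21, 43, 85, 171, …
h₀=f+g: left-lcm gives L₀, ord ≤ 3.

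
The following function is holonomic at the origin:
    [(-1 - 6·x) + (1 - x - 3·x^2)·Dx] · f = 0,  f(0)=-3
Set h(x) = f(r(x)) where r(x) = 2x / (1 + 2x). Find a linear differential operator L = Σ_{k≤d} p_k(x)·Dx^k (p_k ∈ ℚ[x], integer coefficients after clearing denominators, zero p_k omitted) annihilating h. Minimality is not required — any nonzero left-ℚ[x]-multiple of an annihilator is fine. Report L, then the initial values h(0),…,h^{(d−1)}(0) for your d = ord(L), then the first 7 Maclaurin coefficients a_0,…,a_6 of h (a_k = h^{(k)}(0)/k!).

f: a_k = -3, -3, -12, -21, -57, -120, -291, …
Change of var in L_f (x↦r) gives L₀.
L = (2 + 28·x) + (-1 - 4·x + 8·x^2 + 24·x^3)·Dx  (order 1).
h: a_k = -3, -6, -36, 0, -432, 864, -6912, …
ICs: h(0) = -3.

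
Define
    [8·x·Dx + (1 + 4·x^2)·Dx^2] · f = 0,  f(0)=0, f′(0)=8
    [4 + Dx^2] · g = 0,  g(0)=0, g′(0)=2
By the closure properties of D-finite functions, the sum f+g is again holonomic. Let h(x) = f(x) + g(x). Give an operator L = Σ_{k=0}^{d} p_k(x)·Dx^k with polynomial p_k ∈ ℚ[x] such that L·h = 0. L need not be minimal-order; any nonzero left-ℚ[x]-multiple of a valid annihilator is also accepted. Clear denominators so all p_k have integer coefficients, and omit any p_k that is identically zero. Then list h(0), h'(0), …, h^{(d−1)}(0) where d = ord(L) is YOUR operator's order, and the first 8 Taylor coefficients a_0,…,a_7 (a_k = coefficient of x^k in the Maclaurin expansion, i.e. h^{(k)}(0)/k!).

f: a_k = 0, 8, 0, -32/3, 0, 128/5, 0, -512/7, …
g: a_k = 0, 2, 0, -4/3, 0, 4/15, 0, -8/315, …
f+g: L₀ = lclm(L_f,L_g), ord ≤ 2+2.
L = (-352·x + 1792·x^3 + 512·x^5)·Dx + (-4 + 112·x^2 + 576·x^4 + 256·x^6)·Dx^2 + (-88·x + 448·x^3 + 128·x^5)·Dx^3 + (-1 + 28·x^2 + 144·x^4 + 64·x^6)·Dx^4  (order 4).
h: a_k = 0, 10, 0, -12, 0, 388/15, 0, -23048/315, …
ICs: h(0) = 0, h′(0) = 10, h′′(0) = 0, h′′′(0) = -72.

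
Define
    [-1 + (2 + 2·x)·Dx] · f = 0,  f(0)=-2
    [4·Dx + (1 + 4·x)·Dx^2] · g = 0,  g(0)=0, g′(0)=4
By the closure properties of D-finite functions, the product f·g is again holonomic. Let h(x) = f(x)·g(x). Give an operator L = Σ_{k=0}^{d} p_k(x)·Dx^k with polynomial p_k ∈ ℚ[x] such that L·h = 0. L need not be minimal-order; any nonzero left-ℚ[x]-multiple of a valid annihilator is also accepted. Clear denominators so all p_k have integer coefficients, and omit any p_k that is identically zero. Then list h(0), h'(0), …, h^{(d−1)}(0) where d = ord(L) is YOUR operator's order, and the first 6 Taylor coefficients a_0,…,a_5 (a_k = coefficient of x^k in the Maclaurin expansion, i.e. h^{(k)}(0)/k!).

L = (-5 + 4·x) + (12 + 12·x)·Dx + (4 + 24·x + 36·x^2 + 16·x^3)·Dx^2  (order 2).
h: a_k = 0, -8, 12, -101/3, 625/6, -81349/240, …
ICs: h(0) = 0, h′(0) = -8.

f: a_k = -2, -1, 1/4, -1/8, 5/64, -7/128, …
g: a_k = 0, 4, -8, 64/3, -64, 1024/5, …
h₀=f·g: eliminate ⇒ L₀, order ≤ 1·2.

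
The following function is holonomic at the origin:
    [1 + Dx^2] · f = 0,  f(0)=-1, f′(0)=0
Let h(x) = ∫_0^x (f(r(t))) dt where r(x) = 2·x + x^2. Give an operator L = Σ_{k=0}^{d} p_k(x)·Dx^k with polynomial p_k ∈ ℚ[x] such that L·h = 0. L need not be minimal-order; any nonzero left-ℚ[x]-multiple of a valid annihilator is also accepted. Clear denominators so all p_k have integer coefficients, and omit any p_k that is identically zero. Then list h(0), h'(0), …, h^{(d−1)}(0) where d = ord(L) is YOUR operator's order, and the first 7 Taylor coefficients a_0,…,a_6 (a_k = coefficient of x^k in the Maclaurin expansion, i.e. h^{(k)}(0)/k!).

L = (4 + 12·x + 12·x^2 + 4·x^3)·Dx - Dx^2 + (1 + x)·Dx^3  (order 3).
h: a_k = 0, -1, 0, 2/3, 1/2, -1/30, -2/9, …
ICs: h(0) = 0, h′(0) = -1, h′′(0) = 0.

f: a_k = -1, 0, 1/2, 0, -1/24, 0, 1/720, …
Change of var in L_f (x↦r) gives L₀.
Integrate: L := L₀·Dx.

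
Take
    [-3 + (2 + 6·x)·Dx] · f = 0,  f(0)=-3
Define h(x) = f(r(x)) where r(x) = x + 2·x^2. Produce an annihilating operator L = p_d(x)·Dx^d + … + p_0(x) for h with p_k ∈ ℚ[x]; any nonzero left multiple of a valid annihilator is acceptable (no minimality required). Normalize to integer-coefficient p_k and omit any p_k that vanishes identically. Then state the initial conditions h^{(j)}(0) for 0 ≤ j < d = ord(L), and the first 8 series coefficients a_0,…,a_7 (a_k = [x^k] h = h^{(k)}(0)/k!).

f: a_k = -3, -9/2, 27/8, -81/16, 1215/128, -5103/256, 45927/1024, -216513/2048, …
h₀=f(r): pull back L_f along r ⇒ L₀.
L = (-3 - 12·x) + (2 + 6·x + 12·x^2)·Dx  (order 1).
h: a_k = -3, -9/2, -45/8, 135/16, -945/128, -1215/256, 33615/1024, -125145/2048, …
ICs: h(0) = -3.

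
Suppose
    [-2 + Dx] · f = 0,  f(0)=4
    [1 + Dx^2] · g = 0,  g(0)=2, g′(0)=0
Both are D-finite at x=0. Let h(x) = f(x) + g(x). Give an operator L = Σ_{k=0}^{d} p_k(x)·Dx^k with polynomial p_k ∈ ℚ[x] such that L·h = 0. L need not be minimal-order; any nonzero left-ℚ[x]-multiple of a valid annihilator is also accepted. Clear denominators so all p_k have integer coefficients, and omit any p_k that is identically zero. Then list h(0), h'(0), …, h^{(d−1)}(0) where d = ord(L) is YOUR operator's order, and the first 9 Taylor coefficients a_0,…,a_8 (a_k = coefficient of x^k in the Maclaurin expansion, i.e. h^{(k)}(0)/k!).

L = -2 + Dx - 2·Dx^2 + Dx^3  (order 3).
h: a_k = 6, 8, 7, 16/3, 11/4, 16/15, 127/360, 32/315, 57/2240, …
ICs: h(0) = 6, h′(0) = 8, h′′(0) = 14.

f: a_k = 4, 8, 8, 16/3, 8/3, 16/15, 16/45, 32/315, 8/315, …
g: a_k = 2, 0, -1, 0, 1/12, 0, -1/360, 0, 1/20160, …
Weyl lclm of L_f,L_g ⇒ L₀ (ord ≤ 3).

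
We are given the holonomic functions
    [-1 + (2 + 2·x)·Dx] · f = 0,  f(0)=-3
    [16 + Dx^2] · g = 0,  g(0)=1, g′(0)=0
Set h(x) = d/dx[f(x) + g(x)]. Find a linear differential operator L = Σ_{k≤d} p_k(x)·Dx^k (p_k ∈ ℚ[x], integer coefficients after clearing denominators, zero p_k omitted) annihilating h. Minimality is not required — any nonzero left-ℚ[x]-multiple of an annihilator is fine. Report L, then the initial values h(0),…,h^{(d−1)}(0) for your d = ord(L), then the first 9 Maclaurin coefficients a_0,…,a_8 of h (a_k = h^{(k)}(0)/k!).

L = (-1264 - 2048·x - 1024·x^2) + (-2144 - 6240·x - 6144·x^2 - 2048·x^3)·Dx + (-79 - 128·x - 64·x^2)·Dx^2 + (-134 - 390·x - 384·x^2 - 128·x^3)·Dx^3  (order 3).
h: a_k = -3/2, -61/4, -9/16, 4141/96, -105/256, -259309/7680, -693/2048, 17182621/1290240, -19305/65536, …
ICs: h(0) = -3/2, h′(0) = -61/4, h′′(0) = -9/8.

f: a_k = -3, -3/2, 3/8, -3/16, 15/128, -21/256, 63/1024, -99/2048, 1287/32768, …
g: a_k = 1, 0, -8, 0, 32/3, 0, -256/45, 0, 512/315, …
Weyl lclm of L_f,L_g ⇒ L₀ (ord ≤ 3).
Differentiate: ansatz ord ≤ ord L₀ ⇒ L.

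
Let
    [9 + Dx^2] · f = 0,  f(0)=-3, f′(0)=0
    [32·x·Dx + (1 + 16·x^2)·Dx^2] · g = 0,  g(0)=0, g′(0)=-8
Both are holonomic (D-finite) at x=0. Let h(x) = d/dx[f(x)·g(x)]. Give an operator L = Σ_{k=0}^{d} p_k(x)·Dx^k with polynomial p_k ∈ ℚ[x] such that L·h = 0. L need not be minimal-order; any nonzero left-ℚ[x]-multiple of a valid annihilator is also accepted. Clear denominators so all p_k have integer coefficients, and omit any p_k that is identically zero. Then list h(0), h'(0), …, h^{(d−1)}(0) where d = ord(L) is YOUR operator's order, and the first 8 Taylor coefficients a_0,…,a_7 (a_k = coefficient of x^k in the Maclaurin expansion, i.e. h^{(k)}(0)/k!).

L = (2922993 + 113986656·x^2 + 3239661312·x^4 + 5952061440·x^6 + 4156489728·x^8 - 7644119040·x^10 + 110075314176·x^12) + (1760832·x + 128480256·x^3 + 1888911360·x^5 + 5308416000·x^7 + 15288238080·x^9 + 48922361856·x^11)·Dx + (341202 + 13887168·x^2 + 389230080·x^4 + 940474368·x^6 + 1603141632·x^8 + 3737124864·x^10 + 24461180928·x^12)·Dx^2 + (195648·x + 14275584·x^3 + 209879040·x^5 + 589824000·x^7 + 1698693120·x^9 + 5435817984·x^11)·Dx^3 + (1825 + 135776·x^2 + 3251968·x^4 + 31014912·x^6 + 126812160·x^8 + 509607936·x^10 + 1358954496·x^12)·Dx^4  (order 4).
h: a_k = 24, 0, -708, 0, 9429, 0, -1402053/10, 0, …
ICs: h(0) = 24, h′(0) = 0, h′′(0) = -1416, h′′′(0) = 0.

f: a_k = -3, 0, 27/2, 0, -81/8, 0, 243/80, 0, …
g: a_k = 0, -8, 0, 128/3, 0, -2048/5, 0, 32768/7, …
f·g: L₀ = L_f ⊗_s L_g, ord ≤ 2·2.
Derive L from L₀ (diff closure).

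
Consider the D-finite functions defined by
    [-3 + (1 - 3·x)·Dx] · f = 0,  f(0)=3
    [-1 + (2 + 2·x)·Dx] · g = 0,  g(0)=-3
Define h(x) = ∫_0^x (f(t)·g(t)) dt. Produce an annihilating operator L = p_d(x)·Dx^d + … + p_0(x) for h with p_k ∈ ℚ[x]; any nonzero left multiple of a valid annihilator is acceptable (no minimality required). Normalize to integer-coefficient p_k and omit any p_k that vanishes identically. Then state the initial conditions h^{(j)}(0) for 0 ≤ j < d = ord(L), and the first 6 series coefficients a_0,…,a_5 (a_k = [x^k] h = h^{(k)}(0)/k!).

f: a_k = 3, 9, 27, 81, 243, 729, …
g: a_k = -3, -3/2, 3/8, -3/16, 15/128, -21/256, …
h₀=f·g: eliminate ⇒ L₀, order ≤ 1·1.
h=∫₀ˣh₀: take L = L₀·Dx.
L = (7 + 3·x)·Dx + (-2 + 4·x + 6·x^2)·Dx^2  (order 2).
h: a_k = 0, -9, -63/4, -249/8, -4491/64, -107739/640, …
ICs: h(0) = 0, h′(0) = -9.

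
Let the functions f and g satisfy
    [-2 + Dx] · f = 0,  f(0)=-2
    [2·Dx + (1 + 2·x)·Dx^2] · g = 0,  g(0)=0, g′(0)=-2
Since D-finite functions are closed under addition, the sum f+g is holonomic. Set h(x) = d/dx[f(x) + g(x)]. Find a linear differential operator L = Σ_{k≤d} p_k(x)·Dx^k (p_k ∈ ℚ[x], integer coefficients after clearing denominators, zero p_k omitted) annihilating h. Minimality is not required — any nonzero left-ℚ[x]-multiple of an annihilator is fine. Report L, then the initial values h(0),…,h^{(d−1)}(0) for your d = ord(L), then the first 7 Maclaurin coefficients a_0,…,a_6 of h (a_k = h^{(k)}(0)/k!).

L = (-6 - 4·x) + (1 - 4·x - 4·x^2)·Dx + (1 + 3·x + 2·x^2)·Dx^2  (order 2).
h: a_k = -6, -4, -16, 32/3, -104/3, 944/15, -5776/45, …
ICs: h(0) = -6, h′(0) = -4.

f: a_k = -2, -4, -4, -8/3, -4/3, -8/15, -8/45, …
g: a_k = 0, -2, 2, -8/3, 4, -32/5, 32/3, …
h₀=f+g: left-lcm gives L₀, ord ≤ 3.
h₀' ⇒ L via d/dx closure of L₀.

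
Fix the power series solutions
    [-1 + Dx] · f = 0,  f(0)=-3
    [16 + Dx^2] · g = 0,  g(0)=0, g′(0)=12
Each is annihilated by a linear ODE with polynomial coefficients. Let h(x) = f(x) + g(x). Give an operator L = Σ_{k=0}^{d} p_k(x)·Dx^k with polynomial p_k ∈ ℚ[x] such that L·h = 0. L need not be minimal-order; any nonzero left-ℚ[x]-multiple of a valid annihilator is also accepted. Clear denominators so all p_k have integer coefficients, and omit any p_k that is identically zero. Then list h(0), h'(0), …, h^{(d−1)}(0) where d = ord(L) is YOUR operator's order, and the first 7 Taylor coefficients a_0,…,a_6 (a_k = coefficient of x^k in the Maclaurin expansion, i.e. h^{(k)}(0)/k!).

L = -16 + 16·Dx - Dx^2 + Dx^3  (order 3).
h: a_k = -3, 9, -3/2, -65/2, -1/8, 1023/40, -1/240, …
ICs: h(0) = -3, h′(0) = 9, h′′(0) = -3.

f: a_k = -3, -3, -3/2, -1/2, -1/8, -1/40, -1/240, …
g: a_k = 0, 12, 0, -32, 0, 128/5, 0, …
L₀ := lclm(L_f,L_g); ord L₀ ≤ 1+2.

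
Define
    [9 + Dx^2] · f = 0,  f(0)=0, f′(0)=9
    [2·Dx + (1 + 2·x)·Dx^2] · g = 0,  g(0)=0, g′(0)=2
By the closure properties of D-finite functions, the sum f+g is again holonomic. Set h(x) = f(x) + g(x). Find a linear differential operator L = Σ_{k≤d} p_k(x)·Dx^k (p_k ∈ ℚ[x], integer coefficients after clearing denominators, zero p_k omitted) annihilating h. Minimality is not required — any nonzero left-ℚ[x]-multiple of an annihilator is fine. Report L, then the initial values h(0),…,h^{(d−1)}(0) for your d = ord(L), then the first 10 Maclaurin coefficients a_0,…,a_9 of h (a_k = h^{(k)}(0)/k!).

f: a_k = 0, 9, 0, -27/2, 0, 243/40, 0, -729/560, 0, 729/4480, …
g: a_k = 0, 2, -2, 8/3, -4, 32/5, -32/3, 128/7, -32, 512/9, …
L₀ := lclm(L_f,L_g); ord L₀ ≤ 2+2.
L = (594 + 648·x + 648·x^2)·Dx + (153 + 630·x + 972·x^2 + 648·x^3)·Dx^2 + (66 + 72·x + 72·x^2)·Dx^3 + (17 + 70·x + 108·x^2 + 72·x^3)·Dx^4  (order 4).
h: a_k = 0, 11, -2, -65/6, -4, 499/40, -32/3, 9511/560, -32, 2300321/40320, …
ICs: h(0) = 0, h′(0) = 11, h′′(0) = -4, h′′′(0) = -65.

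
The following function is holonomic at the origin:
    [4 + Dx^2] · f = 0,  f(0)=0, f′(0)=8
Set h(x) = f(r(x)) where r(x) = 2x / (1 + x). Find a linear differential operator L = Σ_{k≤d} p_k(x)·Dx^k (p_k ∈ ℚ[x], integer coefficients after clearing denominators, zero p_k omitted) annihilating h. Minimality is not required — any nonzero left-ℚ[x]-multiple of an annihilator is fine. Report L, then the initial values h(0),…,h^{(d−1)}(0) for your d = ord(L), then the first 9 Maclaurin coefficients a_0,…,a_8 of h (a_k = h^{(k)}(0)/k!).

L = 16 + (2 + 6·x + 6·x^2 + 2·x^3)·Dx + (1 + 4·x + 6·x^2 + 4·x^3 + x^4)·Dx^2  (order 2).
h: a_k = 0, 16, -16, -80/3, 112, -3088/15, 240, -39376/315, -10064/45, …
ICs: h(0) = 0, h′(0) = 16.

f: a_k = 0, 8, 0, -16/3, 0, 16/15, 0, -32/315, 0, …
Change of var in L_f (x↦r) gives L₀.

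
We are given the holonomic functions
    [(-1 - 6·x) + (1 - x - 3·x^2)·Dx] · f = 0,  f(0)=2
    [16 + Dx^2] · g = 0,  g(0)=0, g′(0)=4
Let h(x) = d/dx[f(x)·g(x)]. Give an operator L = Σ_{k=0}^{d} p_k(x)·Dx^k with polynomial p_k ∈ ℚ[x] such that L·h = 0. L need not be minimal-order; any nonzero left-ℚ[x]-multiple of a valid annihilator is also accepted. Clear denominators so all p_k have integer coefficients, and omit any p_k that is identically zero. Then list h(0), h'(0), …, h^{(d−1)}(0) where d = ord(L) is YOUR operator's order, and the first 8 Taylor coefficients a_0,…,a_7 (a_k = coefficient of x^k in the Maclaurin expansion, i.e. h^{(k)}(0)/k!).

f: a_k = 2, 2, 8, 14, 38, 80, 194, 434, …
g: a_k = 0, 4, 0, -32/3, 0, 128/15, 0, -1024/315, …
Product ⇒ symmetric product L₀, ord ≤ 2.
h=h₀': d/dx-closure on L₀ ⇒ L.
L = (-26 - 256·x - 640·x^2 + 768·x^3 + 1152·x^4) + (-7 - 26·x + 144·x^2 + 288·x^3)·Dx + (5 - 13·x - 31·x^2 + 48·x^3 + 72·x^4)·Dx^2  (order 2).
h: a_k = 8, 16, 32, 416/3, 1256/3, 5632/5, 136216/45, 2508992/315, …
ICs: h(0) = 8, h′(0) = 16.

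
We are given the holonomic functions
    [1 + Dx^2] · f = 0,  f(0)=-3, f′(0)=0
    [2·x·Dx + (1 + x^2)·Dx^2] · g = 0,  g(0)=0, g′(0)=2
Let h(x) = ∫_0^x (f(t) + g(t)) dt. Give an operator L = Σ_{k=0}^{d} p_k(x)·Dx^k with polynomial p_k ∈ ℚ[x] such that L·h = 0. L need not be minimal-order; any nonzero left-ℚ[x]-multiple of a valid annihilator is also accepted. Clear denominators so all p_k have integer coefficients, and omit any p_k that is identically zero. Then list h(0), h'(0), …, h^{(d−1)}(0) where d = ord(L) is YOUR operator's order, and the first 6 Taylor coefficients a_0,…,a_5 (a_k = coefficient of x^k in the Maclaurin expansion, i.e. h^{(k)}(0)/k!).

f: a_k = -3, 0, 3/2, 0, -1/8, 0, …
g: a_k = 0, 2, 0, -2/3, 0, 2/5, …
Weyl lclm of L_f,L_g ⇒ L₀ (ord ≤ 4).
h=∫h₀ ⇒ L = L₀·Dx.
L = (-22·x + 28·x^3 + 2·x^5)·Dx^2 + (-1 + 7·x^2 + 9·x^4 + x^6)·Dx^3 + (-22·x + 28·x^3 + 2·x^5)·Dx^4 + (-1 + 7·x^2 + 9·x^4 + x^6)·Dx^5  (order 5).
h: a_k = 0, -3, 1, 1/2, -1/6, -1/40, …
ICs: h(0) = 0, h′(0) = -3, h′′(0) = 2, h′′′(0) = 3, h′′′′(0) = -4.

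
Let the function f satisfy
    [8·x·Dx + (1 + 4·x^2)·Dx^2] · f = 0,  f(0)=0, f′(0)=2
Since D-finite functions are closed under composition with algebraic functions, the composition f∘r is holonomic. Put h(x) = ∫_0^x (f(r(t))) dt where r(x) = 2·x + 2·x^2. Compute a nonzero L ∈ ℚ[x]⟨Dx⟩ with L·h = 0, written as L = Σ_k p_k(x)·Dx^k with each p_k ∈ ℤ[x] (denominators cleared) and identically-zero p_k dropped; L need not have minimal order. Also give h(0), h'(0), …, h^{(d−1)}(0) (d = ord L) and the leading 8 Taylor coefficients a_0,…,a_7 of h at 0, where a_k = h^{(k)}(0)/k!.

f: a_k = 0, 2, 0, -8/3, 0, 32/5, 0, -128/7, …
L₀ from L_f via x↦r, Dx↦r'^{-1}Dx.
h=∫h₀ ⇒ L = L₀·Dx.
L = (-2 + 32·x + 128·x^2 + 192·x^3 + 96·x^4)·Dx^2 + (1 + 2·x + 16·x^2 + 64·x^3 + 80·x^4 + 32·x^5)·Dx^3  (order 3).
h: a_k = 0, 0, 2, 4/3, -16/3, -64/5, 352/15, 3008/21, …
ICs: h(0) = 0, h′(0) = 0, h′′(0) = 4.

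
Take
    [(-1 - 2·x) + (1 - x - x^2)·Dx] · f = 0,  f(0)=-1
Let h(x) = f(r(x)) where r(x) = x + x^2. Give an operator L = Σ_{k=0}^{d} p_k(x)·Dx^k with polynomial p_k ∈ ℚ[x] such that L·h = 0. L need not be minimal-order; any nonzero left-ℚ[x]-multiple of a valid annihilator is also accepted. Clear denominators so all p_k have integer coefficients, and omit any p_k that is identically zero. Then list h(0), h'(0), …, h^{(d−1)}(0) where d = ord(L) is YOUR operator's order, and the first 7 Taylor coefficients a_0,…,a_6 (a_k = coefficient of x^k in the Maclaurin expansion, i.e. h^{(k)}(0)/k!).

f: a_k = -1, -1, -2, -3, -5, -8, -13, …
Substitute x→r, Dx→(1/r')Dx; clear ⇒ L₀.
L = (1 + 4·x + 6·x^2 + 4·x^3) + (-1 + x + 2·x^2 + 2·x^3 + x^4)·Dx  (order 1).
h: a_k = -1, -1, -3, -7, -16, -37, -86, …
ICs: h(0) = -1.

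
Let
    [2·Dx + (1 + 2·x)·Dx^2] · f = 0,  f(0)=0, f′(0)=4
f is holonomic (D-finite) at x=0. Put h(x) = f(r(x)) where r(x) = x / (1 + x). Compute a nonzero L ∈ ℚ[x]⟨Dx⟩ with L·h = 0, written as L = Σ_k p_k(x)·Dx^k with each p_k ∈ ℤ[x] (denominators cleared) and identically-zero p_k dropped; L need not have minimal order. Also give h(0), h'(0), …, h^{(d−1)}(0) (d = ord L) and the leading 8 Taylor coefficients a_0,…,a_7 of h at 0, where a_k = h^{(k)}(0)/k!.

L = (4 + 6·x)·Dx + (1 + 4·x + 3·x^2)·Dx^2  (order 2).
h: a_k = 0, 4, -8, 52/3, -40, 484/5, -728/3, 4372/7, …
ICs: h(0) = 0, h′(0) = 4.

f: a_k = 0, 4, -4, 16/3, -8, 64/5, -64/3, 256/7, …
Substitute x→r, Dx→(1/r')Dx; clear ⇒ L₀.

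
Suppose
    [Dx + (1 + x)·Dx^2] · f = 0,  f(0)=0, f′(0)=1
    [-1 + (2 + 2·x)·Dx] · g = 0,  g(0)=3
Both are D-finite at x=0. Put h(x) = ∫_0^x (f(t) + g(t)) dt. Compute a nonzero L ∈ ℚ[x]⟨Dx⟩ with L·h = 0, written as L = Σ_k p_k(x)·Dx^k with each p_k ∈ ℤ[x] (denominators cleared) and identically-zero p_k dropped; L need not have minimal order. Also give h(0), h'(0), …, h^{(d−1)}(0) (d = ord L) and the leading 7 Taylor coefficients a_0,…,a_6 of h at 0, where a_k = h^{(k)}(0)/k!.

L = Dx^2 + (5 + 5·x)·Dx^3 + (2 + 4·x + 2·x^2)·Dx^4  (order 4).
h: a_k = 0, 3, 5/4, -7/24, 25/192, -47/640, 361/7680, …
ICs: h(0) = 0, h′(0) = 3, h′′(0) = 5/2, h′′′(0) = -7/4.

f: a_k = 0, 1, -1/2, 1/3, -1/4, 1/5, -1/6, …
g: a_k = 3, 3/2, -3/8, 3/16, -15/128, 21/256, -63/1024, …
Weyl lclm of L_f,L_g ⇒ L₀ (ord ≤ 3).
Integrate: L := L₀·Dx.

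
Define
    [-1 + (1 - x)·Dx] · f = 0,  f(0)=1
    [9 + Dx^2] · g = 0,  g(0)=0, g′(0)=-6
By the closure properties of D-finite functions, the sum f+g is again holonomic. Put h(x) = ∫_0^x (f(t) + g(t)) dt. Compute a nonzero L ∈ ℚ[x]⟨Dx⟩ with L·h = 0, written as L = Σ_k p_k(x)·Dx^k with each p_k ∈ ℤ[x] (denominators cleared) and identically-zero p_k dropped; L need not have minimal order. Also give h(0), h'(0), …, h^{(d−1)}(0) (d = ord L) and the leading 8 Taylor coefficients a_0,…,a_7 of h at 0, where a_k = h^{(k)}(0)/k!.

L = (135 - 162·x + 81·x^2)·Dx + (-99 + 261·x - 243·x^2 + 81·x^3)·Dx^2 + (15 - 18·x + 9·x^2)·Dx^3 + (-11 + 29·x - 27·x^2 + 9·x^3)·Dx^4  (order 4).
h: a_k = 0, 1, -5/2, 1/3, 5/2, 1/5, -61/120, 1/7, …
ICs: h(0) = 0, h′(0) = 1, h′′(0) = -5, h′′′(0) = 2.

f: a_k = 1, 1, 1, 1, 1, 1, 1, 1, …
g: a_k = 0, -6, 0, 9, 0, -81/20, 0, 243/280, …
f+g: L₀ = lclm(L_f,L_g), ord ≤ 1+2.
∫: right-multiply L₀ by Dx.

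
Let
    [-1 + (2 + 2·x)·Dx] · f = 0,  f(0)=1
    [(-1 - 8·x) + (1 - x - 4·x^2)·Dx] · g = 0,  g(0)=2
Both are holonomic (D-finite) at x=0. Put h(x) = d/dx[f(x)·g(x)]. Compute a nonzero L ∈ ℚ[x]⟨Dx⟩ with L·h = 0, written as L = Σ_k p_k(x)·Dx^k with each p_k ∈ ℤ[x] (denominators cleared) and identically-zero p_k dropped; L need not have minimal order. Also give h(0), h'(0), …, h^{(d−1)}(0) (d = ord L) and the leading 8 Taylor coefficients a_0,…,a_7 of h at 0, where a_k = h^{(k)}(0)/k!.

f: a_k = 1, 1/2, -1/8, 1/16, -5/128, 7/256, -21/1024, 33/2048, …
g: a_k = 2, 2, 10, 18, 58, 130, 362, 882, …
Sym-product of L_f,L_g gives L₀ (≤ ord 1).
h=h₀': d/dx-closure on L₀ ⇒ L.
L = (43 + 210·x + 603·x^2 + 680·x^3 + 240·x^4) + (-6 - 34·x + 6·x^2 + 194·x^3 + 256·x^4 + 96·x^5)·Dx  (order 1).
h: a_k = 3, 43/2, 549/8, 4211/16, 100705/128, 645885/256, 7525945/1024, 44759491/2048, …
ICs: h(0) = 3.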